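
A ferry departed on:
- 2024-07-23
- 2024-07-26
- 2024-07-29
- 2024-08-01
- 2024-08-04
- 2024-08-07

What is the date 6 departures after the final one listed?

Gaps between consecutive events: 3, 3, 3, 3, 3 days — a constant 3-day interval.
2024-08-07 + 3 days = 2024-08-10.
2024-08-10 + 3 days = 2024-08-13.
2024-08-13 + 3 days = 2024-08-16.
2024-08-16 + 3 days = 2024-08-19.
2024-08-19 + 3 days = 2024-08-22.
2024-08-22 + 3 days = 2024-08-25.

2024-08-25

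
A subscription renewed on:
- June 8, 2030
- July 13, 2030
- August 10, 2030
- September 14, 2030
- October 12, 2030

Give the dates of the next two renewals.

November 9, 2030; December 14, 2030

Gaps: 35, 28, 35, 28 days — a mix of 28 and 35. Every date is a Saturday.
Each is the 2nd Saturday of its month.
November 2030 — 2nd Saturday is November 9, 2030.
December 2030 — 2nd Saturday is December 14, 2030.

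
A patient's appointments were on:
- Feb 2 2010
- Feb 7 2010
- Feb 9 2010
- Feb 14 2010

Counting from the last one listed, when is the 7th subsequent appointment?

Mar 9 2010

Every event lands on a Tuesday or Sunday (gaps cycle 5, 2, 5).
So the schedule is: every Tuesday and Sunday.
The following Tuesday is Feb 16 2010.
Next Sunday: Feb 21 2010.
Next Tuesday: Feb 23 2010.
The following Sunday is Feb 28 2010.
The following Tuesday is Mar 2 2010.
The following Sunday is Mar 7 2010.
Next Tuesday: Mar 9 2010.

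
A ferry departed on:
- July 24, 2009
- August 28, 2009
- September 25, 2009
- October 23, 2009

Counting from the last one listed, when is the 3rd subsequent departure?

Gaps: 35, 28, 28 days — a mix of 28 and 35. Every date is a Friday.
Each is the 4th Friday of its month.
November 2009 — 4th Friday is November 27, 2009.
4th Friday of December 2009: December 25, 2009.
4th Friday of January 2010: January 22, 2010.

January 22, 2010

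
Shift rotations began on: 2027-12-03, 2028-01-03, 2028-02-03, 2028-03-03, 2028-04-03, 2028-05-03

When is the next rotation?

2028-06-03

The day-of-month is always 3 (31, 31, 29, 31, 30 days between events).
So this recurs on the 3rd of each month.
June 2028: 2028-06-03.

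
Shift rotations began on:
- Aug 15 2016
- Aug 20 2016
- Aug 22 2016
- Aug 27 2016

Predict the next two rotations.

Gaps: 5, 2, 5 days — not constant, but cyclic with period 2.
The events fall on every Monday and Saturday.
Next Monday: Aug 29 2016.
Next Saturday: Sep 3 2016.

Aug 29 2016, Sep 3 2016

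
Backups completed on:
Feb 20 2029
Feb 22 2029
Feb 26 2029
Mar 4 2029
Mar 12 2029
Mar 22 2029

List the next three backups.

Gaps: 2, 4, 6, 8, 10 days — each gap is 2 larger than the previous one.
Next gap: 12 days. Mar 22 2029 + 12 days = Apr 3 2029.
Next gap: 14 days. Apr 3 2029 + 14 days = Apr 17 2029.
Next gap: 16 days. Apr 17 2029 + 16 days = May 3 2029.

Apr 3 2029, Apr 17 2029, May 3 2029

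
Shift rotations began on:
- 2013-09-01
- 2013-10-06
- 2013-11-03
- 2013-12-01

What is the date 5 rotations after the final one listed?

2014-05-04

All dates are Sundays, 35, 28, 28 days apart.
Specifically, the 1st Sunday of each month.
1st Sunday of January 2014: 2014-01-05.
1st Sunday of February 2014: 2014-02-02.
March 2014 — 1st Sunday is 2014-03-02.
1st Sunday of April 2014: 2014-04-06.
1st Sunday of May 2014: 2014-05-04.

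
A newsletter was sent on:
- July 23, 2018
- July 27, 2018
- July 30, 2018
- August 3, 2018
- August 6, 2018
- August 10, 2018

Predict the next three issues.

Gaps: 4, 3, 4, 3, 4 days — not constant, but cyclic with period 2.
The events fall on every Monday and Friday.
The following Monday is August 13, 2018.
The following Friday is August 17, 2018.
Next Monday: August 20, 2018.

August 13, 2018; August 17, 2018; August 20, 2018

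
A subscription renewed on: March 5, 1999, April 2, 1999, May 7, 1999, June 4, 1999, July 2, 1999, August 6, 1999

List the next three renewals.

These are Fridays at 28- or 35-day spacing (28, 35, 28, 28, 35).
The pattern: 1st Friday of the month.
1st Friday of September 1999: September 3, 1999.
1st Friday of October 1999: October 1, 1999.
November 1999 — 1st Friday is November 5, 1999.

September 3, 1999; October 1, 1999; November 5, 1999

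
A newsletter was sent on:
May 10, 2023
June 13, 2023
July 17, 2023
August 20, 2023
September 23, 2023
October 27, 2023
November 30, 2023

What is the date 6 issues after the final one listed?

Every event comes 34 days after the last (34, 34, 34, 34, 34, 34).
November 30, 2023 + 34 days = January 3, 2024.
January 3, 2024 + 34 days = February 6, 2024.
February 6, 2024 + 34 days = March 11, 2024.
March 11, 2024 + 34 days = April 14, 2024.
April 14, 2024 + 34 days = May 18, 2024.
May 18, 2024 + 34 days = June 21, 2024.

June 21, 2024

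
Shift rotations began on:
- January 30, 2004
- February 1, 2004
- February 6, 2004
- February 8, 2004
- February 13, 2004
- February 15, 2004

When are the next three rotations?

February 20, 2004; February 22, 2004; February 27, 2004

The gap pattern 2, 5, 2, 5, 2 repeats every 2 events.
These are the Fridays and Sundays of each week.
The following Friday is February 20, 2004.
Next Sunday: February 22, 2004.
The following Friday is February 27, 2004.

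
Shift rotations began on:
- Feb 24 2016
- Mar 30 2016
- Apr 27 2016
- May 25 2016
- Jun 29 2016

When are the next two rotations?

Jul 27 2016, Aug 31 2016

These are Wednesdays with 35, 28, 28, 35-day gaps.
Each is the final Wednesday of its month — Mar 30 2016 is past the 28th, so '4th Wednesday' doesn't fit.
July 2016 ends with Wednesday Jul 27 2016.
Last Wednesday of August 2016: Aug 31 2016.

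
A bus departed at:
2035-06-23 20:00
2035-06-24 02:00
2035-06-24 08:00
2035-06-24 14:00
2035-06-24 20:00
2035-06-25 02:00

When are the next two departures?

Gaps: 6, 6, 6, 6, 6 hours — each event is 6 hours after the previous one.
2035-06-25 02:00 + 6 h = 2035-06-25 08:00.
2035-06-25 08:00 + 6 h = 2035-06-25 14:00.

2035-06-25 08:00, 2035-06-25 14:00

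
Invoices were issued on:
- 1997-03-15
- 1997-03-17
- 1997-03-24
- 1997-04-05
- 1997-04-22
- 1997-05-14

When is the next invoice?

Gaps: 2, 7, 12, 17, 22 days — each gap is 5 larger than the previous one.
Next gap: 27 days. 1997-05-14 + 27 days = 1997-06-10.

1997-06-10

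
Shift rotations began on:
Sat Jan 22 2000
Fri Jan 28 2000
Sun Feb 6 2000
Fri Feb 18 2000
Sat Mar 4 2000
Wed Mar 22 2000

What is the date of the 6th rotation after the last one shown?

The spacing grows by 3 each time: 6, 9, 12, 15, 18 days.
Next gap: 21 days. Wed Mar 22 2000 + 21 days = Wed Apr 12 2000.
Next gap: 24 days. Wed Apr 12 2000 + 24 days = Sat May 6 2000.
Next gap: 27 days. Sat May 6 2000 + 27 days = Fri Jun 2 2000.
Next gap: 30 days. Fri Jun 2 2000 + 30 days = Sun Jul 2 2000.
Next gap: 33 days. Sun Jul 2 2000 + 33 days = Fri Aug 4 2000.
Next gap: 36 days. Fri Aug 4 2000 + 36 days = Sat Sep 9 2000.

Sat Sep 9 2000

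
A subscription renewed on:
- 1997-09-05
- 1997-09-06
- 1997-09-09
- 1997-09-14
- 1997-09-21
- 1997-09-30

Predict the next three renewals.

1997-10-11, 1997-10-24, 1997-11-08

Intervals are 1, 3, 5, 7, 9 days — an arithmetic progression with common difference 2.
Next gap: 11 days. 1997-09-30 + 11 days = 1997-10-11.
Next gap: 13 days. 1997-10-11 + 13 days = 1997-10-24.
Next gap: 15 days. 1997-10-24 + 15 days = 1997-11-08.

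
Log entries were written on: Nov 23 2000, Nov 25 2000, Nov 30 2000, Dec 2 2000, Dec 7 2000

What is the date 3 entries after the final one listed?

Every event lands on a Thursday or Saturday (gaps cycle 2, 5, 2, 5).
So the schedule is: every Thursday and Saturday.
The following Saturday is Dec 9 2000.
The following Thursday is Dec 14 2000.
The following Saturday is Dec 16 2000.

Dec 16 2000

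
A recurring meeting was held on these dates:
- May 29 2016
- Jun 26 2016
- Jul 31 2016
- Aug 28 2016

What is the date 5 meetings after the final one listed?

These are Sundays with 28, 35, 28-day gaps.
Each is the final Sunday of its month — May 29 2016 is past the 28th, so '4th Sunday' doesn't fit.
Last Sunday of September 2016: Sep 25 2016.
Last Sunday of October 2016: Oct 30 2016.
Last Sunday of November 2016: Nov 27 2016.
Last Sunday of December 2016: Dec 25 2016.
Last Sunday of January 2017: Jan 29 2017.

Jan 29 2017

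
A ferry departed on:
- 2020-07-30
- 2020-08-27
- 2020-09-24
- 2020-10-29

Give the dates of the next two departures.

2020-11-26, 2020-12-31

These are Thursdays with 28, 28, 35-day gaps.
Each is the final Thursday of its month — 2020-07-30 is past the 28th, so '4th Thursday' doesn't fit.
Last Thursday of November 2020: 2020-11-26.
Last Thursday of December 2020: 2020-12-31.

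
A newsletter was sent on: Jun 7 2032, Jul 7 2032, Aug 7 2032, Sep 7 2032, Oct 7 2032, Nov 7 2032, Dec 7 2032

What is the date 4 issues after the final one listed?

Apr 7 2033

Gaps: 30, 31, 31, 30, 31, 30 days — not constant. Every event is on the 7th of the month.
Pattern: the 7th of each month.
Next: January 2033 → Jan 7 2033.
Next: February 2033 → Feb 7 2033.
Next: March 2033 → Mar 7 2033.
Next: April 2033 → Apr 7 2033.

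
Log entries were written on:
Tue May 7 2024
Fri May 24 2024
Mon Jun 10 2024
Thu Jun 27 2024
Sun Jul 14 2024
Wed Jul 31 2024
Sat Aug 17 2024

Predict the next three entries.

Tue Sep 3 2024, Fri Sep 20 2024, Mon Oct 7 2024

Every event comes 17 days after the last (17, 17, 17, 17, 17, 17).
Sat Aug 17 2024 + 17 days = Tue Sep 3 2024.
Tue Sep 3 2024 + 17 days = Fri Sep 20 2024.
Fri Sep 20 2024 + 17 days = Mon Oct 7 2024.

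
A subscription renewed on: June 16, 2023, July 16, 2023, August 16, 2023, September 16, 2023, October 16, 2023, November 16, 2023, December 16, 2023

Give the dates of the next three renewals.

Gaps: 30, 31, 31, 30, 31, 30 days — not constant. Every event is on the 16th of the month.
Pattern: the 16th of each month.
January 2024: January 16, 2024.
February 2024: February 16, 2024.
Next: March 2024 → March 16, 2024.

January 16, 2024; February 16, 2024; March 16, 2024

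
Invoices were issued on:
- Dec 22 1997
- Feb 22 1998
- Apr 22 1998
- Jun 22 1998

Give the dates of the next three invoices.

Aug 22 1998, Oct 22 1998, Dec 22 1998

The day-of-month is always 22 (62, 59, 61 days between events).
So this recurs on the 22nd of every 2 months.
August 1998: Aug 22 1998.
Next: October 1998 → Oct 22 1998.
Next: December 1998 → Dec 22 1998.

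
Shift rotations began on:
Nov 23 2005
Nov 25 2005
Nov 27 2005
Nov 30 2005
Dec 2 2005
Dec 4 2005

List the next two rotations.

Dec 7 2005, Dec 9 2005

Every event lands on a Wednesday or Friday or Sunday (gaps cycle 2, 2, 3, 2, 2).
So the schedule is: every Wednesday, Friday and Sunday.
Next Wednesday: Dec 7 2005.
The following Friday is Dec 9 2005.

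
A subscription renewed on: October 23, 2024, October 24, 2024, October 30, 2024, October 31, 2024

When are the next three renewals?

Every event lands on a Wednesday or Thursday (gaps cycle 1, 6, 1).
So the schedule is: every Wednesday and Thursday.
Next Wednesday: November 6, 2024.
Next Thursday: November 7, 2024.
Next Wednesday: November 13, 2024.

November 6, 2024; November 7, 2024; November 13, 2024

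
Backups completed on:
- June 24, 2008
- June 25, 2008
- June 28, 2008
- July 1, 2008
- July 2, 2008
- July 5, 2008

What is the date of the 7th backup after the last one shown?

The gap pattern 1, 3, 3, 1, 3 repeats every 3 events.
These are the Tuesdays, Wednesdays and Saturdays of each week.
Next Tuesday: July 8, 2008.
The following Wednesday is July 9, 2008.
Next Saturday: July 12, 2008.
The following Tuesday is July 15, 2008.
The following Wednesday is July 16, 2008.
Next Saturday: July 19, 2008.
The following Tuesday is July 22, 2008.

July 22, 2008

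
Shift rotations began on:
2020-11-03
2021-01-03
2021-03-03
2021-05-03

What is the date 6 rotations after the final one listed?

Gaps: 61, 59, 61 days — not constant. Every event is on the 3rd of the month.
Pattern: the 3rd of every 2 months.
July 2021: 2021-07-03.
Next: September 2021 → 2021-09-03.
November 2021: 2021-11-03.
January 2022: 2022-01-03.
March 2022: 2022-03-03.
Next: May 2022 → 2022-05-03.

2022-05-03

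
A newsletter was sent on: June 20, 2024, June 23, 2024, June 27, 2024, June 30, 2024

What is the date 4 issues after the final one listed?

Every event lands on a Thursday or Sunday (gaps cycle 3, 4, 3).
So the schedule is: every Thursday and Sunday.
Next Thursday: July 4, 2024.
Next Sunday: July 7, 2024.
Next Thursday: July 11, 2024.
Next Sunday: July 14, 2024.

July 14, 2024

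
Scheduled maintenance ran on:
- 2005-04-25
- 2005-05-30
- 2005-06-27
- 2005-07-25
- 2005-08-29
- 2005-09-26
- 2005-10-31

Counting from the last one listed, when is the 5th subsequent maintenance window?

2006-03-27

All Mondays; the gaps (35, 28, 28, 35, 28, 35) vary with month length.
This is the last Monday of each month.
Last Monday of November 2005: 2005-11-28.
Last Monday of December 2005: 2005-12-26.
Last Monday of January 2006: 2006-01-30.
February 2006 ends with Monday 2006-02-27.
Last Monday of March 2006: 2006-03-27.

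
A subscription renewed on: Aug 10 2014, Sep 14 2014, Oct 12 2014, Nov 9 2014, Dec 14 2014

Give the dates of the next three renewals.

Jan 11 2015, Feb 8 2015, Mar 8 2015

All dates are Sundays, 35, 28, 28, 35 days apart.
Specifically, the 2nd Sunday of each month.
January 2015 — 2nd Sunday is Jan 11 2015.
February 2015 — 2nd Sunday is Feb 8 2015.
2nd Sunday of March 2015: Mar 8 2015.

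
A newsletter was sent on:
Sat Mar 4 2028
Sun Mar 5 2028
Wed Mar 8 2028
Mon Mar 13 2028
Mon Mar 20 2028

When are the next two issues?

Gaps: 1, 3, 5, 7 days — each gap is 2 larger than the previous one.
Next gap: 9 days. Mon Mar 20 2028 + 9 days = Wed Mar 29 2028.
Next gap: 11 days. Wed Mar 29 2028 + 11 days = Sun Apr 9 2028.

Wed Mar 29 2028, Sun Apr 9 2028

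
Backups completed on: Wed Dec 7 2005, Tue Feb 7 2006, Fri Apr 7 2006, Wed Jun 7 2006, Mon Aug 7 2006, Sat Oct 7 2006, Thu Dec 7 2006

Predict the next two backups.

Wed Feb 7 2007, Sat Apr 7 2007

The day-of-month is always 7 (62, 59, 61, 61, 61, 61 days between events).
So this recurs on the 7th of every 2 months.
February 2007: Wed Feb 7 2007.
April 2007: Sat Apr 7 2007.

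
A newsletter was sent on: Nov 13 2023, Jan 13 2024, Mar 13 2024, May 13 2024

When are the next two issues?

Gaps: 61, 60, 61 days — not constant. Every event is on the 13th of the month.
Pattern: the 13th of every 2 months.
July 2024: Jul 13 2024.
September 2024: Sep 13 2024.

Jul 13 2024, Sep 13 2024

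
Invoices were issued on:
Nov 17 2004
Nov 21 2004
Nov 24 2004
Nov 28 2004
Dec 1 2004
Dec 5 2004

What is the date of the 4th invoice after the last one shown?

The gap pattern 4, 3, 4, 3, 4 repeats every 2 events.
These are the Wednesdays and Sundays of each week.
Next Wednesday: Dec 8 2004.
The following Sunday is Dec 12 2004.
The following Wednesday is Dec 15 2004.
The following Sunday is Dec 19 2004.

Dec 19 2004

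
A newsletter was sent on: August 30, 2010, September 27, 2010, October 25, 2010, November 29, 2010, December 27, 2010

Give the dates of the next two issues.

January 31, 2011; February 28, 2011

These are Mondays with 28, 28, 35, 28-day gaps.
Each is the final Monday of its month — August 30, 2010 is past the 28th, so '4th Monday' doesn't fit.
Last Monday of January 2011: January 31, 2011.
Last Monday of February 2011: February 28, 2011.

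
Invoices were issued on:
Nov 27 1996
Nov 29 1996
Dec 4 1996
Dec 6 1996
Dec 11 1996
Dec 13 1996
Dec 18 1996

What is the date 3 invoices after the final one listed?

Dec 27 1996

Gaps: 2, 5, 2, 5, 2, 5 days — not constant, but cyclic with period 2.
The events fall on every Wednesday and Friday.
Next Friday: Dec 20 1996.
Next Wednesday: Dec 25 1996.
Next Friday: Dec 27 1996.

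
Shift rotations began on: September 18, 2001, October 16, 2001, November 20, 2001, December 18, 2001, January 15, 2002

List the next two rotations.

Gaps: 28, 35, 28, 28 days — a mix of 28 and 35. Every date is a Tuesday.
Each is the 3rd Tuesday of its month.
3rd Tuesday of February 2002: February 19, 2002.
March 2002 — 3rd Tuesday is March 19, 2002.

February 19, 2002; March 19, 2002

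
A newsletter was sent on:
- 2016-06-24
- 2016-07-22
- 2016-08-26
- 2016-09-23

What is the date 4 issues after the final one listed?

2017-01-27

These are Fridays at 28- or 35-day spacing (28, 35, 28).
The pattern: 4th Friday of the month.
4th Friday of October 2016: 2016-10-28.
November 2016 — 4th Friday is 2016-11-25.
4th Friday of December 2016: 2016-12-23.
4th Friday of January 2017: 2017-01-27.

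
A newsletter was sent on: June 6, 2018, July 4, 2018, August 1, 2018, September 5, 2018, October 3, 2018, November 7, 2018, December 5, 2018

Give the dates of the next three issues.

January 2, 2019; February 6, 2019; March 6, 2019

All dates are Wednesdays, 28, 28, 35, 28, 35, 28 days apart.
Specifically, the 1st Wednesday of each month.
January 2019 — 1st Wednesday is January 2, 2019.
1st Wednesday of February 2019: February 6, 2019.
March 2019 — 1st Wednesday is March 6, 2019.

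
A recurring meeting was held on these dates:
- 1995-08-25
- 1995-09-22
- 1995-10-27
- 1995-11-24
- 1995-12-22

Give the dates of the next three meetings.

Gaps: 28, 35, 28, 28 days — a mix of 28 and 35. Every date is a Friday.
Each is the 4th Friday of its month.
4th Friday of January 1996: 1996-01-26.
February 1996 — 4th Friday is 1996-02-23.
4th Friday of March 1996: 1996-03-22.

1996-01-26, 1996-02-23, 1996-03-22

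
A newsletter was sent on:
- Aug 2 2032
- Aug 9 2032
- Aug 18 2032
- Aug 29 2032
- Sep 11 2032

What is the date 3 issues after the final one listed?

Nov 1 2032

Intervals are 7, 9, 11, 13 days — an arithmetic progression with common difference 2.
Next gap: 15 days. Sep 11 2032 + 15 days = Sep 26 2032.
Next gap: 17 days. Sep 26 2032 + 17 days = Oct 13 2032.
Next gap: 19 days. Oct 13 2032 + 19 days = Nov 1 2032.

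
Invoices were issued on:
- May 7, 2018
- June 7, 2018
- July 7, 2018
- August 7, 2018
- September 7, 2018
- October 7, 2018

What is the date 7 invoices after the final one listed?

Each date is the 7th; the gaps (31, 30, 31, 31, 30) track the month lengths.
The rule is the 7th of each month.
November 2018: November 7, 2018.
December 2018: December 7, 2018.
Next: January 2019 → January 7, 2019.
Next: February 2019 → February 7, 2019.
March 2019: March 7, 2019.
Next: April 2019 → April 7, 2019.
Next: May 2019 → May 7, 2019.

May 7, 2019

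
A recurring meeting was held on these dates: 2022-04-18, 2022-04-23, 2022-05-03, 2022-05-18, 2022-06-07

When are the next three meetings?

Gaps: 5, 10, 15, 20 days — each gap is 5 larger than the previous one.
Next gap: 25 days. 2022-06-07 + 25 days = 2022-07-02.
Next gap: 30 days. 2022-07-02 + 30 days = 2022-08-01.
Next gap: 35 days. 2022-08-01 + 35 days = 2022-09-05.

2022-07-02, 2022-08-01, 2022-09-05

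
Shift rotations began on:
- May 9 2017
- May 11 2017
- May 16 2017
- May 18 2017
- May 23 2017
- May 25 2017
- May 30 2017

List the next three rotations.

Jun 1 2017, Jun 6 2017, Jun 8 2017

The gap pattern 2, 5, 2, 5, 2, 5 repeats every 2 events.
These are the Tuesdays and Thursdays of each week.
Next Thursday: Jun 1 2017.
Next Tuesday: Jun 6 2017.
The following Thursday is Jun 8 2017.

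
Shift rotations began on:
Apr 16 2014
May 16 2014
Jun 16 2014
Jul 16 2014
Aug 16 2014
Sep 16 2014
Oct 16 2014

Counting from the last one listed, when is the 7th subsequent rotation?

The day-of-month is always 16 (30, 31, 30, 31, 31, 30 days between events).
So this recurs on the 16th of each month.
November 2014: Nov 16 2014.
Next: December 2014 → Dec 16 2014.
Next: January 2015 → Jan 16 2015.
February 2015: Feb 16 2015.
March 2015: Mar 16 2015.
April 2015: Apr 16 2015.
Next: May 2015 → May 16 2015.

May 16 2015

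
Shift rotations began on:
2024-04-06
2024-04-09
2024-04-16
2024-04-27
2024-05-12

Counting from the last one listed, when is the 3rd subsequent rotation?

Gaps: 3, 7, 11, 15 days — each gap is 4 larger than the previous one.
Next gap: 19 days. 2024-05-12 + 19 days = 2024-05-31.
Next gap: 23 days. 2024-05-31 + 23 days = 2024-06-23.
Next gap: 27 days. 2024-06-23 + 27 days = 2024-07-20.

2024-07-20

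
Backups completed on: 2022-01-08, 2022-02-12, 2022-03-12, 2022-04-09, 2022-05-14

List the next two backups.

2022-06-11, 2022-07-09

Gaps: 35, 28, 28, 35 days — a mix of 28 and 35. Every date is a Saturday.
Each is the 2nd Saturday of its month.
June 2022 — 2nd Saturday is 2022-06-11.
2nd Saturday of July 2022: 2022-07-09.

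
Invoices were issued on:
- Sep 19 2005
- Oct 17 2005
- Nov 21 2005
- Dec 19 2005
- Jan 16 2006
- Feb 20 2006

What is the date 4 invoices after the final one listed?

Jun 19 2006

These are Mondays at 28- or 35-day spacing (28, 35, 28, 28, 35).
The pattern: 3rd Monday of the month.
3rd Monday of March 2006: Mar 20 2006.
April 2006 — 3rd Monday is Apr 17 2006.
3rd Monday of May 2006: May 15 2006.
3rd Monday of June 2006: Jun 19 2006.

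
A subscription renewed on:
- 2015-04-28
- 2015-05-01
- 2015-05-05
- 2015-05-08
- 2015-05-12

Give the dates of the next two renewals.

Every event lands on a Tuesday or Friday (gaps cycle 3, 4, 3, 4).
So the schedule is: every Tuesday and Friday.
The following Friday is 2015-05-15.
The following Tuesday is 2015-05-19.

2015-05-15, 2015-05-19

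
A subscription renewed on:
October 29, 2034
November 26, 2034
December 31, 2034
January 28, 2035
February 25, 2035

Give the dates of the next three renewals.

These are Sundays with 28, 35, 28, 28-day gaps.
Each is the final Sunday of its month — October 29, 2034 is past the 28th, so '4th Sunday' doesn't fit.
March 2035 ends with Sunday March 25, 2035.
Last Sunday of April 2035: April 29, 2035.
May 2035 ends with Sunday May 27, 2035.

March 25, 2035; April 29, 2035; May 27, 2035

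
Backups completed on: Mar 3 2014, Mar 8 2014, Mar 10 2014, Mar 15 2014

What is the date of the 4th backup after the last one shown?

Mar 29 2014

Gaps: 5, 2, 5 days — not constant, but cyclic with period 2.
The events fall on every Monday and Saturday.
Next Monday: Mar 17 2014.
The following Saturday is Mar 22 2014.
The following Monday is Mar 24 2014.
Next Saturday: Mar 29 2014.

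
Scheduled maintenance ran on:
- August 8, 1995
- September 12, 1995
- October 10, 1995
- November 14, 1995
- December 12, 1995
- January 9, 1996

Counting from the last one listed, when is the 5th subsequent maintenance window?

All dates are Tuesdays, 35, 28, 35, 28, 28 days apart.
Specifically, the 2nd Tuesday of each month.
2nd Tuesday of February 1996: February 13, 1996.
March 1996 — 2nd Tuesday is March 12, 1996.
2nd Tuesday of April 1996: April 9, 1996.
2nd Tuesday of May 1996: May 14, 1996.
2nd Tuesday of June 1996: June 11, 1996.

June 11, 1996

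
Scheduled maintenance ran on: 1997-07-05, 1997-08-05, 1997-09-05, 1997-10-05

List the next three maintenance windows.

1997-11-05, 1997-12-05, 1998-01-05

The day-of-month is always 5 (31, 31, 30 days between events).
So this recurs on the 5th of each month.
November 1997: 1997-11-05.
Next: December 1997 → 1997-12-05.
Next: January 1998 → 1998-01-05.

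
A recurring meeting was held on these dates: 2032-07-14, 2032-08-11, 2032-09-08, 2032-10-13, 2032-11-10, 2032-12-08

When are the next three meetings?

Gaps: 28, 28, 35, 28, 28 days — a mix of 28 and 35. Every date is a Wednesday.
Each is the 2nd Wednesday of its month.
2nd Wednesday of January 2033: 2033-01-12.
2nd Wednesday of February 2033: 2033-02-09.
March 2033 — 2nd Wednesday is 2033-03-09.

2033-01-12, 2033-02-09, 2033-03-09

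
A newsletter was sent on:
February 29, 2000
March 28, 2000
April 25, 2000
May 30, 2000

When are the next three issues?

These are Tuesdays with 28, 28, 35-day gaps.
Each is the final Tuesday of its month — February 29, 2000 is past the 28th, so '4th Tuesday' doesn't fit.
Last Tuesday of June 2000: June 27, 2000.
Last Tuesday of July 2000: July 25, 2000.
August 2000 ends with Tuesday August 29, 2000.

June 27, 2000; July 25, 2000; August 29, 2000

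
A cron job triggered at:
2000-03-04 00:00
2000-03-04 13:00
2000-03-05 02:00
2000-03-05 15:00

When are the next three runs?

2000-03-06 04:00, 2000-03-06 17:00, 2000-03-07 06:00

Gaps: 13, 13, 13 hours — each event is 13 hours after the previous one.
2000-03-05 15:00 + 13 h = 2000-03-06 04:00.
2000-03-06 04:00 + 13 h = 2000-03-06 17:00.
2000-03-06 17:00 + 13 h = 2000-03-07 06:00.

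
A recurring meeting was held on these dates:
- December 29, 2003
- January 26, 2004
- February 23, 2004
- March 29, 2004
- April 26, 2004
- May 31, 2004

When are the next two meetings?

These are Mondays with 28, 28, 35, 28, 35-day gaps.
Each is the final Monday of its month — December 29, 2003 is past the 28th, so '4th Monday' doesn't fit.
June 2004 ends with Monday June 28, 2004.
Last Monday of July 2004: July 26, 2004.

June 28, 2004; July 26, 2004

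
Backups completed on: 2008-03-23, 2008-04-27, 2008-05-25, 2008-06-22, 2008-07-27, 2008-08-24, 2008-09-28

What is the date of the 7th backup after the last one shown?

All dates are Sundays, 35, 28, 28, 35, 28, 35 days apart.
Specifically, the 4th Sunday of each month.
4th Sunday of October 2008: 2008-10-26.
November 2008 — 4th Sunday is 2008-11-23.
December 2008 — 4th Sunday is 2008-12-28.
January 2009 — 4th Sunday is 2009-01-25.
4th Sunday of February 2009: 2009-02-22.
4th Sunday of March 2009: 2009-03-22.
April 2009 — 4th Sunday is 2009-04-26.

2009-04-26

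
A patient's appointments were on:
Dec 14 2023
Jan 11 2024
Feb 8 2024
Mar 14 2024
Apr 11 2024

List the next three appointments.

May 9 2024, Jun 13 2024, Jul 11 2024

Gaps: 28, 28, 35, 28 days — a mix of 28 and 35. Every date is a Thursday.
Each is the 2nd Thursday of its month.
May 2024 — 2nd Thursday is May 9 2024.
2nd Thursday of June 2024: Jun 13 2024.
July 2024 — 2nd Thursday is Jul 11 2024.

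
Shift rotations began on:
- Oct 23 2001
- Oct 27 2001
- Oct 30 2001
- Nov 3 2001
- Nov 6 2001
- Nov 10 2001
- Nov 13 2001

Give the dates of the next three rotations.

Nov 17 2001, Nov 20 2001, Nov 24 2001

Every event lands on a Tuesday or Saturday (gaps cycle 4, 3, 4, 3, 4, 3).
So the schedule is: every Tuesday and Saturday.
The following Saturday is Nov 17 2001.
Next Tuesday: Nov 20 2001.
Next Saturday: Nov 24 2001.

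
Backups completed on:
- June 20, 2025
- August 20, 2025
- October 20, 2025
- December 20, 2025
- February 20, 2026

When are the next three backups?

April 20, 2026; June 20, 2026; August 20, 2026

Each date is the 20th; the gaps (61, 61, 61, 62) track the month lengths.
The rule is the 20th of every 2 months.
Next: April 2026 → April 20, 2026.
June 2026: June 20, 2026.
August 2026: August 20, 2026.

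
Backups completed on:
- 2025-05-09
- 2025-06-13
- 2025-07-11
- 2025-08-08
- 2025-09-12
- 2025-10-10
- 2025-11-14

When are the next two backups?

2025-12-12, 2026-01-09

These are Fridays at 28- or 35-day spacing (35, 28, 28, 35, 28, 35).
The pattern: 2nd Friday of the month.
2nd Friday of December 2025: 2025-12-12.
January 2026 — 2nd Friday is 2026-01-09.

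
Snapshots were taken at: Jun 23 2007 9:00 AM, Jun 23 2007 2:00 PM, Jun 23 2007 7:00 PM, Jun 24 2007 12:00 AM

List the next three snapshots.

The interval is a steady 5 hours (5, 5, 5).
Jun 24 2007 12:00 AM + 5 h = Jun 24 2007 5:00 AM.
Jun 24 2007 5:00 AM + 5 h = Jun 24 2007 10:00 AM.
Jun 24 2007 10:00 AM + 5 h = Jun 24 2007 3:00 PM.

Jun 24 2007 5:00 AM, Jun 24 2007 10:00 AM, Jun 24 2007 3:00 PM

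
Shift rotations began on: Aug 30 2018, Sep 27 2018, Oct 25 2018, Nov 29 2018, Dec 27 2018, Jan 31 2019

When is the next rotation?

These are Thursdays with 28, 28, 35, 28, 35-day gaps.
Each is the final Thursday of its month — Aug 30 2018 is past the 28th, so '4th Thursday' doesn't fit.
February 2019 ends with Thursday Feb 28 2019.

Feb 28 2019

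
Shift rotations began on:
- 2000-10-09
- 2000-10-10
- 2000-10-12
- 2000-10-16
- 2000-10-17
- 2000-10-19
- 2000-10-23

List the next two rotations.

Gaps: 1, 2, 4, 1, 2, 4 days — not constant, but cyclic with period 3.
The events fall on every Monday, Tuesday and Thursday.
Next Tuesday: 2000-10-24.
Next Thursday: 2000-10-26.

2000-10-24, 2000-10-26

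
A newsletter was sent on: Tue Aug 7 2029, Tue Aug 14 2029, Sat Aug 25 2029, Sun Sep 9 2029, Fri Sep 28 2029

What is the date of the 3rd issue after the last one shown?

Tue Dec 18 2029

Gaps: 7, 11, 15, 19 days — each gap is 4 larger than the previous one.
Next gap: 23 days. Fri Sep 28 2029 + 23 days = Sun Oct 21 2029.
Next gap: 27 days. Sun Oct 21 2029 + 27 days = Sat Nov 17 2029.
Next gap: 31 days. Sat Nov 17 2029 + 31 days = Tue Dec 18 2029.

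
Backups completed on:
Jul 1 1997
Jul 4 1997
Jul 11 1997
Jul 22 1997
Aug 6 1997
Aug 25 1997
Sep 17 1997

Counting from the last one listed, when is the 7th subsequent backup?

Jun 17 1998

Gaps: 3, 7, 11, 15, 19, 23 days — each gap is 4 larger than the previous one.
Next gap: 27 days. Sep 17 1997 + 27 days = Oct 14 1997.
Next gap: 31 days. Oct 14 1997 + 31 days = Nov 14 1997.
Next gap: 35 days. Nov 14 1997 + 35 days = Dec 19 1997.
Next gap: 39 days. Dec 19 1997 + 39 days = Jan 27 1998.
Next gap: 43 days. Jan 27 1998 + 43 days = Mar 11 1998.
Next gap: 47 days. Mar 11 1998 + 47 days = Apr 27 1998.
Next gap: 51 days. Apr 27 1998 + 51 days = Jun 17 1998.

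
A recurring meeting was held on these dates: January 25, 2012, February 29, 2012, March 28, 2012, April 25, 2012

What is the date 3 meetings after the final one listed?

These are Wednesdays with 35, 28, 28-day gaps.
Each is the final Wednesday of its month — February 29, 2012 is past the 28th, so '4th Wednesday' doesn't fit.
Last Wednesday of May 2012: May 30, 2012.
June 2012 ends with Wednesday June 27, 2012.
July 2012 ends with Wednesday July 25, 2012.

July 25, 2012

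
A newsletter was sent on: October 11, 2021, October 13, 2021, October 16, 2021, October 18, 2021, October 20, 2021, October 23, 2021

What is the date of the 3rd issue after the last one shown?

The gap pattern 2, 3, 2, 2, 3 repeats every 3 events.
These are the Mondays, Wednesdays and Saturdays of each week.
Next Monday: October 25, 2021.
Next Wednesday: October 27, 2021.
Next Saturday: October 30, 2021.

October 30, 2021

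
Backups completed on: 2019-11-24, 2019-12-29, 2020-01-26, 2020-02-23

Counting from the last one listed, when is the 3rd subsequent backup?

These are Sundays with 35, 28, 28-day gaps.
Each is the final Sunday of its month — 2019-12-29 is past the 28th, so '4th Sunday' doesn't fit.
Last Sunday of March 2020: 2020-03-29.
Last Sunday of April 2020: 2020-04-26.
May 2020 ends with Sunday 2020-05-31.

2020-05-31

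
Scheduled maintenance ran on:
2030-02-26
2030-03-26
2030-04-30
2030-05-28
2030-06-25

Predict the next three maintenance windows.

2030-07-30, 2030-08-27, 2030-09-24

Every date is a Tuesday; gaps 28, 35, 28, 28 days.
Each is the last Tuesday of its month (at least one falls on the 29th or later, ruling out '4th Tuesday').
Last Tuesday of July 2030: 2030-07-30.
August 2030 ends with Tuesday 2030-08-27.
September 2030 ends with Tuesday 2030-09-24.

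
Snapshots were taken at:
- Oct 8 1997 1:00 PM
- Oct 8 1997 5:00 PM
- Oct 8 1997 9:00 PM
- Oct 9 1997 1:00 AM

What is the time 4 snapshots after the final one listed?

Oct 9 1997 5:00 PM

The interval is a steady 4 hours (4, 4, 4).
Oct 9 1997 1:00 AM + 4 h = Oct 9 1997 5:00 AM.
Oct 9 1997 5:00 AM + 4 h = Oct 9 1997 9:00 AM.
Oct 9 1997 9:00 AM + 4 h = Oct 9 1997 1:00 PM.
Oct 9 1997 1:00 PM + 4 h = Oct 9 1997 5:00 PM.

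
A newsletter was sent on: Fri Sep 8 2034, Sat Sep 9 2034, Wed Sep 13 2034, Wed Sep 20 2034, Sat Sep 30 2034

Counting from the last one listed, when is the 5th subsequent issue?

Wed Jan 3 2035

The spacing grows by 3 each time: 1, 4, 7, 10 days.
Next gap: 13 days. Sat Sep 30 2034 + 13 days = Fri Oct 13 2034.
Next gap: 16 days. Fri Oct 13 2034 + 16 days = Sun Oct 29 2034.
Next gap: 19 days. Sun Oct 29 2034 + 19 days = Fri Nov 17 2034.
Next gap: 22 days. Fri Nov 17 2034 + 22 days = Sat Dec 9 2034.
Next gap: 25 days. Sat Dec 9 2034 + 25 days = Wed Jan 3 2035.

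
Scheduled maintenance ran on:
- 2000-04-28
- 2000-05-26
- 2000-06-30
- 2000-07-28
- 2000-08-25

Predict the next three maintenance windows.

These are Fridays with 28, 35, 28, 28-day gaps.
Each is the final Friday of its month — 2000-06-30 is past the 28th, so '4th Friday' doesn't fit.
Last Friday of September 2000: 2000-09-29.
October 2000 ends with Friday 2000-10-27.
November 2000 ends with Friday 2000-11-24.

2000-09-29, 2000-10-27, 2000-11-24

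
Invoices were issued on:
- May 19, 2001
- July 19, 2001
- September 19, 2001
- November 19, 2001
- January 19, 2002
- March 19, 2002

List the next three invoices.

Each date is the 19th; the gaps (61, 62, 61, 61, 59) track the month lengths.
The rule is the 19th of every 2 months.
Next: May 2002 → May 19, 2002.
July 2002: July 19, 2002.
September 2002: September 19, 2002.

May 19, 2002; July 19, 2002; September 19, 2002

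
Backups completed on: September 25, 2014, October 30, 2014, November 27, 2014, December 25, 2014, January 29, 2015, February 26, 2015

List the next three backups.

March 26, 2015; April 30, 2015; May 28, 2015

Every date is a Thursday; gaps 35, 28, 28, 35, 28 days.
Each is the last Thursday of its month (at least one falls on the 29th or later, ruling out '4th Thursday').
Last Thursday of March 2015: March 26, 2015.
Last Thursday of April 2015: April 30, 2015.
May 2015 ends with Thursday May 28, 2015.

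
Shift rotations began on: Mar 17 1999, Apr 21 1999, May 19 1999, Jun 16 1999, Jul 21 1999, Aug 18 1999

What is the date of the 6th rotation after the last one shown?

Gaps: 35, 28, 28, 35, 28 days — a mix of 28 and 35. Every date is a Wednesday.
Each is the 3rd Wednesday of its month.
September 1999 — 3rd Wednesday is Sep 15 1999.
October 1999 — 3rd Wednesday is Oct 20 1999.
3rd Wednesday of November 1999: Nov 17 1999.
December 1999 — 3rd Wednesday is Dec 15 1999.
3rd Wednesday of January 2000: Jan 19 2000.
3rd Wednesday of February 2000: Feb 16 2000.

Feb 16 2000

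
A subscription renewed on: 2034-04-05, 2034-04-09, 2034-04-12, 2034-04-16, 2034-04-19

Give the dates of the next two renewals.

2034-04-23, 2034-04-26

The gap pattern 4, 3, 4, 3 repeats every 2 events.
These are the Wednesdays and Sundays of each week.
The following Sunday is 2034-04-23.
Next Wednesday: 2034-04-26.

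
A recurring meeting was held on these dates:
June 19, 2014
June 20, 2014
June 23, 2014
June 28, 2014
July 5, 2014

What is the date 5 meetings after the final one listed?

September 8, 2014

Intervals are 1, 3, 5, 7 days — an arithmetic progression with common difference 2.
Next gap: 9 days. July 5, 2014 + 9 days = July 14, 2014.
Next gap: 11 days. July 14, 2014 + 11 days = July 25, 2014.
Next gap: 13 days. July 25, 2014 + 13 days = August 7, 2014.
Next gap: 15 days. August 7, 2014 + 15 days = August 22, 2014.
Next gap: 17 days. August 22, 2014 + 17 days = September 8, 2014.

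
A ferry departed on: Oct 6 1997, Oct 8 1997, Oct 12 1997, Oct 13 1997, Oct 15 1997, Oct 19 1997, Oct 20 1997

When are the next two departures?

Oct 22 1997, Oct 26 1997

Gaps: 2, 4, 1, 2, 4, 1 days — not constant, but cyclic with period 3.
The events fall on every Monday, Wednesday and Sunday.
Next Wednesday: Oct 22 1997.
The following Sunday is Oct 26 1997.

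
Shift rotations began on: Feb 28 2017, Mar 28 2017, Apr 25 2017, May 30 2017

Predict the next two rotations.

Jun 27 2017, Jul 25 2017

These are Tuesdays with 28, 28, 35-day gaps.
Each is the final Tuesday of its month — May 30 2017 is past the 28th, so '4th Tuesday' doesn't fit.
Last Tuesday of June 2017: Jun 27 2017.
Last Tuesday of July 2017: Jul 25 2017.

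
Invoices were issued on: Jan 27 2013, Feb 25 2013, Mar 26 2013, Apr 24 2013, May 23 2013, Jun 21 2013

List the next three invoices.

The spacing is 29, 29, 29, 29, 29 days — always 29 days.
Jun 21 2013 + 29 days = Jul 20 2013.
Jul 20 2013 + 29 days = Aug 18 2013.
Aug 18 2013 + 29 days = Sep 16 2013.

Jul 20 2013, Aug 18 2013, Sep 16 2013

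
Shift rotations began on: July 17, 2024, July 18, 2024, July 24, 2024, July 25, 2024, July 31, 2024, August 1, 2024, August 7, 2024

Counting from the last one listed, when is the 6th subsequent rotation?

Every event lands on a Wednesday or Thursday (gaps cycle 1, 6, 1, 6, 1, 6).
So the schedule is: every Wednesday and Thursday.
The following Thursday is August 8, 2024.
Next Wednesday: August 14, 2024.
Next Thursday: August 15, 2024.
The following Wednesday is August 21, 2024.
The following Thursday is August 22, 2024.
The following Wednesday is August 28, 2024.

August 28, 2024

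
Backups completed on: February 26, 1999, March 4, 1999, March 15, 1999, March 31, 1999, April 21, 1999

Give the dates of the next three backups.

May 17, 1999; June 17, 1999; July 23, 1999

Gaps: 6, 11, 16, 21 days — each gap is 5 larger than the previous one.
Next gap: 26 days. April 21, 1999 + 26 days = May 17, 1999.
Next gap: 31 days. May 17, 1999 + 31 days = June 17, 1999.
Next gap: 36 days. June 17, 1999 + 36 days = July 23, 1999.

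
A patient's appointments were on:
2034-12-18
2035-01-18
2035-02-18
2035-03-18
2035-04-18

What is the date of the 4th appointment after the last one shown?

2035-08-18

Each date is the 18th; the gaps (31, 31, 28, 31) track the month lengths.
The rule is the 18th of each month.
Next: May 2035 → 2035-05-18.
Next: June 2035 → 2035-06-18.
Next: July 2035 → 2035-07-18.
August 2035: 2035-08-18.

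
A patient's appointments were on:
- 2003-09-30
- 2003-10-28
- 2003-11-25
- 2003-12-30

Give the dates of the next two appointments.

These are Tuesdays with 28, 28, 35-day gaps.
Each is the final Tuesday of its month — 2003-09-30 is past the 28th, so '4th Tuesday' doesn't fit.
Last Tuesday of January 2004: 2004-01-27.
February 2004 ends with Tuesday 2004-02-24.

2004-01-27, 2004-02-24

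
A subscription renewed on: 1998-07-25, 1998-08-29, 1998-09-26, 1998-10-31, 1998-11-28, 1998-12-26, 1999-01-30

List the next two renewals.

1999-02-27, 1999-03-27

All Saturdays; the gaps (35, 28, 35, 28, 28, 35) vary with month length.
This is the last Saturday of each month.
Last Saturday of February 1999: 1999-02-27.
March 1999 ends with Saturday 1999-03-27.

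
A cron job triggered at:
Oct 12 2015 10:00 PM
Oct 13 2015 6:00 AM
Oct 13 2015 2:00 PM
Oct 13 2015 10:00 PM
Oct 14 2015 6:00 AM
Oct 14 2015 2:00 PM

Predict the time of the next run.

Oct 14 2015 10:00 PM

Gaps: 8, 8, 8, 8, 8 hours — each event is 8 hours after the previous one.
Oct 14 2015 2:00 PM + 8 h = Oct 14 2015 10:00 PM.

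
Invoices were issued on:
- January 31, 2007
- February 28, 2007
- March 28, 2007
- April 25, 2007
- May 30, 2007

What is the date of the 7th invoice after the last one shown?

Every date is a Wednesday; gaps 28, 28, 28, 35 days.
Each is the last Wednesday of its month (at least one falls on the 29th or later, ruling out '4th Wednesday').
Last Wednesday of June 2007: June 27, 2007.
July 2007 ends with Wednesday July 25, 2007.
Last Wednesday of August 2007: August 29, 2007.
September 2007 ends with Wednesday September 26, 2007.
October 2007 ends with Wednesday October 31, 2007.
November 2007 ends with Wednesday November 28, 2007.
December 2007 ends with Wednesday December 26, 2007.

December 26, 2007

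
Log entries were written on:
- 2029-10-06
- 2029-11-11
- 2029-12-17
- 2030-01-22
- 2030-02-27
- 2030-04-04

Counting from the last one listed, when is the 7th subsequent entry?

Every event comes 36 days after the last (36, 36, 36, 36, 36).
2030-04-04 + 36 days = 2030-05-10.
2030-05-10 + 36 days = 2030-06-15.
2030-06-15 + 36 days = 2030-07-21.
2030-07-21 + 36 days = 2030-08-26.
2030-08-26 + 36 days = 2030-10-01.
2030-10-01 + 36 days = 2030-11-06.
2030-11-06 + 36 days = 2030-12-12.

2030-12-12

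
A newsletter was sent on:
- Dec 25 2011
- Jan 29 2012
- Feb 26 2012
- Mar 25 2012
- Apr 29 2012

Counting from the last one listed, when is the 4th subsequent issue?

Aug 26 2012

Every date is a Sunday; gaps 35, 28, 28, 35 days.
Each is the last Sunday of its month (at least one falls on the 29th or later, ruling out '4th Sunday').
Last Sunday of May 2012: May 27 2012.
Last Sunday of June 2012: Jun 24 2012.
July 2012 ends with Sunday Jul 29 2012.
Last Sunday of August 2012: Aug 26 2012.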